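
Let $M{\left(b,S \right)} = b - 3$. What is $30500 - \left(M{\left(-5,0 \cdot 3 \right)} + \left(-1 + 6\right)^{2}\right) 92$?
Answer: $28936$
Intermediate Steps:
$M{\left(b,S \right)} = -3 + b$
$30500 - \left(M{\left(-5,0 \cdot 3 \right)} + \left(-1 + 6\right)^{2}\right) 92 = 30500 - \left(\left(-3 - 5\right) + \left(-1 + 6\right)^{2}\right) 92 = 30500 - \left(-8 + 5^{2}\right) 92 = 30500 - \left(-8 + 25\right) 92 = 30500 - 17 \cdot 92 = 30500 - 1564 = 28936$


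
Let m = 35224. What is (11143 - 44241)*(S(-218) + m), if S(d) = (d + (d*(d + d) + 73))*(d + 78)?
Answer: 438588085208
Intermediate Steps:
S(d) = (78 + d)*(73 + d + 2*d**2) (S(d) = (d + (d*(2*d) + 73))*(78 + d) = (d + (2*d**2 + 73))*(78 + d) = (d + (73 + 2*d**2))*(78 + d) = (73 + d + 2*d**2)*(78 + d) = (78 + d)*(73 + d + 2*d**2))
(11143 - 44241)*(S(-218) + m) = (11143 - 44241)*((5694 + 2*(-218)**3 + 151*(-218) + 157*(-218)**2) + 35224) = -33098*((5694 + 2*(-10360232) - 32918 + 157*47524) + 35224) = -33098*((5694 - 20720464 - 32918 + 7461268) + 35224) = -33098*(-13286420 + 35224) = -33098*(-13251196) = 438588085208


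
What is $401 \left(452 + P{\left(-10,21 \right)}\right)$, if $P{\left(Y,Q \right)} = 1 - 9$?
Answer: $178044$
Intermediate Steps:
$P{\left(Y,Q \right)} = -8$
$401 \left(452 + P{\left(-10,21 \right)}\right) = 401 \left(452 - 8\right) = 401 \cdot 444 = 178044$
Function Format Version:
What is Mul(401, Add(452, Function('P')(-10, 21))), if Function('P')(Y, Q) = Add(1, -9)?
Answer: 178044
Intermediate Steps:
Function('P')(Y, Q) = -8
Mul(401, Add(452, Function('P')(-10, 21))) = Mul(401, Add(452, -8)) = Mul(401, 444) = 178044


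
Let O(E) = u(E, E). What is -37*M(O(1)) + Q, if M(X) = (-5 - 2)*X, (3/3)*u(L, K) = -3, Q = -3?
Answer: -780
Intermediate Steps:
u(L, K) = -3
O(E) = -3
M(X) = -7*X
-37*M(O(1)) + Q = -(-259)*(-3) - 3 = -37*21 - 3 = -777 - 3 = -780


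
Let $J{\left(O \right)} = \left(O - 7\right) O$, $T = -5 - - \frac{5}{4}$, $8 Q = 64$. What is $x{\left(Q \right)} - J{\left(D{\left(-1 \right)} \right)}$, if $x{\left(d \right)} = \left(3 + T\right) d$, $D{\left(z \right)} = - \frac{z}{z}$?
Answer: $-14$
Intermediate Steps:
$Q = 8$ ($Q = \frac{1}{8} \cdot 64 = 8$)
$T = - \frac{15}{4}$ ($T = -5 - \left(-5\right) \frac{1}{4} = -5 - - \frac{5}{4} = -5 + \frac{5}{4} = - \frac{15}{4} \approx -3.75$)
$D{\left(z \right)} = -1$ ($D{\left(z \right)} = \left(-1\right) 1 = -1$)
$x{\left(d \right)} = - \frac{3 d}{4}$ ($x{\left(d \right)} = \left(3 - \frac{15}{4}\right) d = - \frac{3 d}{4}$)
$J{\left(O \right)} = O \left(-7 + O\right)$ ($J{\left(O \right)} = \left(-7 + O\right) O = O \left(-7 + O\right)$)
$x{\left(Q \right)} - J{\left(D{\left(-1 \right)} \right)} = \left(- \frac{3}{4}\right) 8 - - (-7 - 1) = -6 - \left(-1\right) \left(-8\right) = -6 - 8 = -14$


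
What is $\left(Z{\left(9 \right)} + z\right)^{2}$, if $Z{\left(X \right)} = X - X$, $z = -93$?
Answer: $8649$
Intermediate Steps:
$Z{\left(X \right)} = 0$
$\left(Z{\left(9 \right)} + z\right)^{2} = \left(0 - 93\right)^{2} = \left(-93\right)^{2} = 8649$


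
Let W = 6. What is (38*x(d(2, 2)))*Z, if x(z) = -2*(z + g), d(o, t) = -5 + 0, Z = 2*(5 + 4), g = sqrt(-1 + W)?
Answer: 6840 - 1368*sqrt(5) ≈ 3781.1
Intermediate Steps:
g = sqrt(5) (g = sqrt(-1 + 6) = sqrt(5) ≈ 2.2361)
Z = 18 (Z = 2*9 = 18)
d(o, t) = -5
x(z) = -2*z - 2*sqrt(5) (x(z) = -2*(z + sqrt(5)) = -2*z - 2*sqrt(5))
(38*x(d(2, 2)))*Z = (38*(-2*(-5) - 2*sqrt(5)))*18 = (38*(10 - 2*sqrt(5)))*18 = (380 - 76*sqrt(5))*18 = 6840 - 1368*sqrt(5)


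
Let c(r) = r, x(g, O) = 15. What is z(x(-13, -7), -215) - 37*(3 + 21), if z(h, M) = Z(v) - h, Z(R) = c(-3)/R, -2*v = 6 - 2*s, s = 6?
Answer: -904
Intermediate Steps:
v = 3 (v = -(6 - 2*6)/2 = -(6 - 12)/2 = -½*(-6) = 3)
Z(R) = -3/R
z(h, M) = -1 - h (z(h, M) = -3/3 - h = -3*⅓ - h = -1 - h)
z(x(-13, -7), -215) - 37*(3 + 21) = (-1 - 1*15) - 37*(3 + 21) = (-1 - 15) - 37*24 = -16 - 1*888 = -16 - 888 = -904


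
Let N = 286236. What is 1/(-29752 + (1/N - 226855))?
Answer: -286236/73450161251 ≈ -3.8970e-6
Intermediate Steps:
1/(-29752 + (1/N - 226855)) = 1/(-29752 + (1/286236 - 226855)) = 1/(-29752 - 64934067779/286236) = 1/(-73450161251/286236) = -286236/73450161251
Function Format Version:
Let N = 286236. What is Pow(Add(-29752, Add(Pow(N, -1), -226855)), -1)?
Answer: Rational(-286236, 73450161251) ≈ -3.8970e-6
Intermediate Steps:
Pow(Add(-29752, Add(Pow(N, -1), -226855)), -1) = Pow(Add(-29752, Add(Pow(286236, -1), -226855)), -1) = Pow(Add(-29752, Add(Rational(1, 286236), -226855)), -1) = Pow(Add(-29752, Rational(-64934067779, 286236)), -1) = Pow(Rational(-73450161251, 286236), -1) = Rational(-286236, 73450161251)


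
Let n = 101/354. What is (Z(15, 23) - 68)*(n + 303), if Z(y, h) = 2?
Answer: -1180993/59 ≈ -20017.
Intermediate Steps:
n = 101/354 (n = 101*(1/354) = 101/354 ≈ 0.28531)
(Z(15, 23) - 68)*(n + 303) = (2 - 68)*(101/354 + 303) = -66*107363/354 = -1180993/59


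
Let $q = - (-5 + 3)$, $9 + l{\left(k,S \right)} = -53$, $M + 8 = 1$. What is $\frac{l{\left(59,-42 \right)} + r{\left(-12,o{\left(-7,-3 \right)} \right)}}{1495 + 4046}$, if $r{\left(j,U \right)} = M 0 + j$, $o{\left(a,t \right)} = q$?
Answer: $- \frac{74}{5541} \approx -0.013355$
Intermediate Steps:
$M = -7$ ($M = -8 + 1 = -7$)
$l{\left(k,S \right)} = -62$ ($l{\left(k,S \right)} = -9 - 53 = -62$)
$q = 2$ ($q = \left(-1\right) \left(-2\right) = 2$)
$o{\left(a,t \right)} = 2$
$r{\left(j,U \right)} = j$ ($r{\left(j,U \right)} = \left(-7\right) 0 + j = 0 + j = j$)
$\frac{l{\left(59,-42 \right)} + r{\left(-12,o{\left(-7,-3 \right)} \right)}}{1495 + 4046} = \frac{-62 - 12}{1495 + 4046} = - \frac{74}{5541}$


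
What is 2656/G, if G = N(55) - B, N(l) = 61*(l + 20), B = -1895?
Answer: 1328/3235 ≈ 0.41051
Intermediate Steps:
N(l) = 1220 + 61*l (N(l) = 61*(20 + l) = 1220 + 61*l)
G = 6470 (G = (1220 + 61*55) - 1*(-1895) = (1220 + 3355) + 1895 = 4575 + 1895 = 6470)
2656/G = 2656/6470 = 2656*(1/6470) = 1328/3235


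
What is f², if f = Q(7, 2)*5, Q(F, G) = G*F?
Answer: 4900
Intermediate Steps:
Q(F, G) = F*G
f = 70 (f = (7*2)*5 = 14*5 = 70)
f² = 70² = 4900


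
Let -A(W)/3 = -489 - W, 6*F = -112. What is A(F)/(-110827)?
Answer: -1411/110827 ≈ -0.012732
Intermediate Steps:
F = -56/3 (F = (1/6)*(-112) = -56/3 ≈ -18.667)
A(W) = 1467 + 3*W (A(W) = -3*(-489 - W) = 1467 + 3*W)
A(F)/(-110827) = (1467 + 3*(-56/3))/(-110827) = (1467 - 56)*(-1/110827) = 1411*(-1/110827) = -1411/110827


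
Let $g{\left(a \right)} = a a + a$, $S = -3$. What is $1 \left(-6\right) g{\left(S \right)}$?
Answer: $-36$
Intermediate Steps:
$g{\left(a \right)} = a + a^{2}$ ($g{\left(a \right)} = a^{2} + a = a + a^{2}$)
$1 \left(-6\right) g{\left(S \right)} = 1 \left(-6\right) \left(- 3 \left(1 - 3\right)\right) = - 6 \left(\left(-3\right) \left(-2\right)\right) = \left(-6\right) 6 = -36$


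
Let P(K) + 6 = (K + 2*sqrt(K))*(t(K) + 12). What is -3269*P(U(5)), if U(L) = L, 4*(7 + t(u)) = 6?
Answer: -173257/2 - 42497*sqrt(5) ≈ -1.8165e+5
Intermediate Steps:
t(u) = -11/2 (t(u) = -7 + (1/4)*6 = -7 + 3/2 = -11/2)
P(K) = -6 + 13*sqrt(K) + 13*K/2 (P(K) = -6 + (K + 2*sqrt(K))*(-11/2 + 12) = -6 + (K + 2*sqrt(K))*(13/2) = -6 + (13*sqrt(K) + 13*K/2) = -6 + 13*sqrt(K) + 13*K/2)
-3269*P(U(5)) = -3269*(-6 + 13*sqrt(5) + (13/2)*5) = -3269*(-6 + 13*sqrt(5) + 65/2) = -3269*(53/2 + 13*sqrt(5)) = -173257/2 - 42497*sqrt(5)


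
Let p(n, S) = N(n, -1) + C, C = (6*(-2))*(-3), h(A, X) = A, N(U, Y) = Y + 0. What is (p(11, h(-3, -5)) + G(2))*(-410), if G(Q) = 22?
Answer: -23370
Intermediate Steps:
N(U, Y) = Y
C = 36 (C = -12*(-3) = 36)
p(n, S) = 35 (p(n, S) = -1 + 36 = 35)
(p(11, h(-3, -5)) + G(2))*(-410) = (35 + 22)*(-410) = 57*(-410) = -23370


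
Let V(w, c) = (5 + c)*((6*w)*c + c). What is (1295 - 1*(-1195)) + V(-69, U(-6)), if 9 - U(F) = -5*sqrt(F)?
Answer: 12402 - 47495*I*sqrt(6) ≈ 12402.0 - 1.1634e+5*I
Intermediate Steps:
U(F) = 9 + 5*sqrt(F) (U(F) = 9 - (-5)*sqrt(F) = 9 + 5*sqrt(F))
V(w, c) = (5 + c)*(c + 6*c*w) (V(w, c) = (5 + c)*(6*c*w + c) = (5 + c)*(c + 6*c*w))
(1295 - 1*(-1195)) + V(-69, U(-6)) = (1295 - 1*(-1195)) + (9 + 5*sqrt(-6))*(5 + (9 + 5*sqrt(-6)) + 30*(-69) + 6*(9 + 5*sqrt(-6))*(-69)) = (1295 + 1195) + (9 + 5*(I*sqrt(6)))*(5 + (9 + 5*(I*sqrt(6))) - 2070 + 6*(9 + 5*(I*sqrt(6)))*(-69)) = 2490 + (9 + 5*I*sqrt(6))*(5 + (9 + 5*I*sqrt(6)) - 2070 + 6*(9 + 5*I*sqrt(6))*(-69)) = 2490 + (9 + 5*I*sqrt(6))*(5 + (9 + 5*I*sqrt(6)) - 2070 + (-3726 - 2070*I*sqrt(6))) = 2490 + (9 + 5*I*sqrt(6))*(-5782 - 2065*I*sqrt(6)) = 2490 + (-5782 - 2065*I*sqrt(6))*(9 + 5*I*sqrt(6))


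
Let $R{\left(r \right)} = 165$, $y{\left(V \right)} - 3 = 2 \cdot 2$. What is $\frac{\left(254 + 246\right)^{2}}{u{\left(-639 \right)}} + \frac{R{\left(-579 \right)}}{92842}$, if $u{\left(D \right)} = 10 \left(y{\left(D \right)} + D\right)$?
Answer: $- \frac{290118215}{7334518} \approx -39.555$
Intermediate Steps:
$y{\left(V \right)} = 7$ ($y{\left(V \right)} = 3 + 2 \cdot 2 = 3 + 4 = 7$)
$u{\left(D \right)} = 70 + 10 D$ ($u{\left(D \right)} = 10 \left(7 + D\right) = 70 + 10 D$)
$\frac{\left(254 + 246\right)^{2}}{u{\left(-639 \right)}} + \frac{R{\left(-579 \right)}}{92842} = \frac{\left(254 + 246\right)^{2}}{70 + 10 \left(-639\right)} + \frac{165}{92842} = \frac{500^{2}}{70 - 6390} + 165 \cdot \frac{1}{92842} = \frac{250000}{-6320} + \frac{165}{92842} = 250000 \left(- \frac{1}{6320}\right) + \frac{165}{92842} = - \frac{3125}{79} + \frac{165}{92842} = - \frac{290118215}{7334518}$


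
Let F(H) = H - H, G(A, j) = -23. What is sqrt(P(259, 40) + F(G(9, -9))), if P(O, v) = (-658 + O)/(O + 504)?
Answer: I*sqrt(6213)/109 ≈ 0.72314*I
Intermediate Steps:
F(H) = 0
P(O, v) = (-658 + O)/(504 + O)
sqrt(P(259, 40) + F(G(9, -9))) = sqrt((-658 + 259)/(504 + 259) + 0) = sqrt(-399/763 + 0) = sqrt((1/763)*(-399) + 0) = sqrt(-57/109 + 0) = sqrt(-57/109) = I*sqrt(6213)/109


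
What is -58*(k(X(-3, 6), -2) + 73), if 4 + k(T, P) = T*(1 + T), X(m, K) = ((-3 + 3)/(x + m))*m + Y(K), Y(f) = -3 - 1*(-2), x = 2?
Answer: -4002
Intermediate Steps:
Y(f) = -1 (Y(f) = -3 + 2 = -1)
X(m, K) = -1 (X(m, K) = ((-3 + 3)/(2 + m))*m - 1 = (0/(2 + m))*m - 1 = 0*m - 1 = 0 - 1 = -1)
k(T, P) = -4 + T*(1 + T)
-58*(k(X(-3, 6), -2) + 73) = -58*((-4 - 1 + (-1)²) + 73) = -58*((-4 - 1 + 1) + 73) = -58*(-4 + 73) = -58*69 = -4002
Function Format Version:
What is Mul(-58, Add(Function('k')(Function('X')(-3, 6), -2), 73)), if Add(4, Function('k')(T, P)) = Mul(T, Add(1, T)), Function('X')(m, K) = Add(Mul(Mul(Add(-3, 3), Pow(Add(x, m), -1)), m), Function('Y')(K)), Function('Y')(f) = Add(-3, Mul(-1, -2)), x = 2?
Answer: -4002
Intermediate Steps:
Function('Y')(f) = -1 (Function('Y')(f) = Add(-3, 2) = -1)
Function('X')(m, K) = -1 (Function('X')(m, K) = Add(Mul(Mul(Add(-3, 3), Pow(Add(2, m), -1)), m), -1) = Add(Mul(Mul(0, Pow(Add(2, m), -1)), m), -1) = Add(Mul(0, m), -1) = Add(0, -1) = -1)
Function('k')(T, P) = Add(-4, Mul(T, Add(1, T)))
Mul(-58, Add(Function('k')(Function('X')(-3, 6), -2), 73)) = Mul(-58, Add(Add(-4, -1, Pow(-1, 2)), 73)) = Mul(-58, Add(Add(-4, -1, 1), 73)) = Mul(-58, Add(-4, 73)) = Mul(-58, 69) = -4002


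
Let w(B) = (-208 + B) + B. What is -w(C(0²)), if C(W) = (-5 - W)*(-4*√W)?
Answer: 208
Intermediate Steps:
C(W) = -4*√W*(-5 - W)
w(B) = -208 + 2*B
-w(C(0²)) = -(-208 + 2*(4*√(0²)*(5 + 0²))) = -(-208 + 2*(4*√0*(5 + 0))) = -(-208 + 2*(4*0*5)) = -(-208 + 2*0) = -(-208 + 0) = -1*(-208) = 208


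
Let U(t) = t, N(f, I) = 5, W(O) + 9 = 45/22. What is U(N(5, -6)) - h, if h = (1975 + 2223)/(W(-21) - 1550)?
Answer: 263621/34253 ≈ 7.6963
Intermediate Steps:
W(O) = -153/22 (W(O) = -9 + 45/22 = -153/22)
h = -92356/34253 (h = (1975 + 2223)/(-153/22 - 1550) = 4198/(-34253/22) = 4198*(-22/34253) = -92356/34253 ≈ -2.6963)
U(N(5, -6)) - h = 5 - 1*(-92356/34253) = 5 + 92356/34253 = 263621/34253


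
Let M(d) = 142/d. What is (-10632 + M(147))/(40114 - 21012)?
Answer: -781381/1403997 ≈ -0.55654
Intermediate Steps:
(-10632 + M(147))/(40114 - 21012) = (-10632 + 142/147)/(40114 - 21012) = (-10632 + 142*(1/147))/19102 = (-10632 + 142/147)*(1/19102) = -1562762/147*1/19102 = -781381/1403997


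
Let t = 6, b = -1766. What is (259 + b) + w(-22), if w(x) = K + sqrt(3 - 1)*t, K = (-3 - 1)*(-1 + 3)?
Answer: -1515 + 6*sqrt(2) ≈ -1506.5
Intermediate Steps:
K = -8 (K = -4*2 = -8)
w(x) = -8 + 6*sqrt(2) (w(x) = -8 + sqrt(3 - 1)*6 = -8 + sqrt(2)*6 = -8 + 6*sqrt(2))
(259 + b) + w(-22) = (259 - 1766) + (-8 + 6*sqrt(2)) = -1507 + (-8 + 6*sqrt(2)) = -1515 + 6*sqrt(2)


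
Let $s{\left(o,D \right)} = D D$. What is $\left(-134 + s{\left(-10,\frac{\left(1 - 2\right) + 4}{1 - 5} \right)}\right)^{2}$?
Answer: $\frac{4558225}{256} \approx 17806.0$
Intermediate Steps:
$s{\left(o,D \right)} = D^{2}$
$\left(-134 + s{\left(-10,\frac{\left(1 - 2\right) + 4}{1 - 5} \right)}\right)^{2} = \left(-134 + \left(\frac{\left(1 - 2\right) + 4}{1 - 5}\right)^{2}\right)^{2} = \left(-134 + \left(\frac{-1 + 4}{-4}\right)^{2}\right)^{2} = \left(-134 + \left(\left(- \frac{1}{4}\right) 3\right)^{2}\right)^{2} = \left(-134 + \left(- \frac{3}{4}\right)^{2}\right)^{2} = \left(-134 + \frac{9}{16}\right)^{2} = \left(- \frac{2135}{16}\right)^{2} = \frac{4558225}{256}$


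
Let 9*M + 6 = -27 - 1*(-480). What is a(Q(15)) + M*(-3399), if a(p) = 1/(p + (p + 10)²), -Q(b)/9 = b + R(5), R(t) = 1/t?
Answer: -67279651887/398536 ≈ -1.6882e+5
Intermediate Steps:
R(t) = 1/t
M = 149/3 (M = -⅔ + (-27 - 1*(-480))/9 = -⅔ + (-27 + 480)/9 = -⅔ + (⅑)*453 = -⅔ + 151/3 = 149/3 ≈ 49.667)
Q(b) = -9/5 - 9*b (Q(b) = -9*(b + 1/5) = -9*(b + ⅕) = -9*(⅕ + b) = -9/5 - 9*b)
a(p) = 1/(p + (10 + p)²)
a(Q(15)) + M*(-3399) = 1/((-9/5 - 9*15) + (10 + (-9/5 - 9*15))²) + (149/3)*(-3399) = 1/((-9/5 - 135) + (10 + (-9/5 - 135))²) - 168817 = 1/(-684/5 + (10 - 684/5)²) - 168817 = 1/(-684/5 + (-634/5)²) - 168817 = 1/(-684/5 + 401956/25) - 168817 = 1/(398536/25) - 168817 = 25/398536 - 168817 = -67279651887/398536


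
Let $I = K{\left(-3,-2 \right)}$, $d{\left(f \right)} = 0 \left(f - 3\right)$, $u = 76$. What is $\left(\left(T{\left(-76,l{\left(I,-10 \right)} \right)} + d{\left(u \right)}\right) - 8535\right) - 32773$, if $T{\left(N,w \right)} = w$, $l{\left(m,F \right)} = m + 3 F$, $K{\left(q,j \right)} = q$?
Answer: $-41341$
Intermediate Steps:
$d{\left(f \right)} = 0$ ($d{\left(f \right)} = 0 \left(-3 + f\right) = 0$)
$I = -3$
$\left(\left(T{\left(-76,l{\left(I,-10 \right)} \right)} + d{\left(u \right)}\right) - 8535\right) - 32773 = \left(\left(\left(-3 + 3 \left(-10\right)\right) + 0\right) - 8535\right) - 32773 = \left(\left(\left(-3 - 30\right) + 0\right) - 8535\right) - 32773 = \left(\left(-33 + 0\right) - 8535\right) - 32773 = \left(-33 - 8535\right) - 32773 = -8568 - 32773 = -41341$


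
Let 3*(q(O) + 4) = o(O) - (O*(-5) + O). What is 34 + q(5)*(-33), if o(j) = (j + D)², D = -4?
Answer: -65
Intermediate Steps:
o(j) = (-4 + j)² (o(j) = (j - 4)² = (-4 + j)²)
q(O) = -4 + (-4 + O)²/3 + 4*O/3 (q(O) = -4 + ((-4 + O)² - (O*(-5) + O))/3 = -4 + ((-4 + O)² - (-5*O + O))/3 = -4 + ((-4 + O)² - (-4)*O)/3 = -4 + ((-4 + O)² + 4*O)/3 = -4 + ((-4 + O)²/3 + 4*O/3) = -4 + (-4 + O)²/3 + 4*O/3)
34 + q(5)*(-33) = 34 + (4/3 - 4/3*5 + (⅓)*5²)*(-33) = 34 + (4/3 - 20/3 + (⅓)*25)*(-33) = 34 + (4/3 - 20/3 + 25/3)*(-33) = 34 + 3*(-33) = 34 - 99 = -65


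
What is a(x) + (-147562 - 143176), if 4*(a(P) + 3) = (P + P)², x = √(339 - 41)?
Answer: -290443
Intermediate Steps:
x = √298 ≈ 17.263
a(P) = -3 + P² (a(P) = -3 + (P + P)²/4 = -3 + (2*P)²/4 = -3 + (4*P²)/4 = -3 + P²)
a(x) + (-147562 - 143176) = (-3 + (√298)²) + (-147562 - 143176) = (-3 + 298) - 290738 = 295 - 290738 = -290443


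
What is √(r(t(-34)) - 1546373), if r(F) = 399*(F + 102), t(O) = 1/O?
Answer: I*√1740573866/34 ≈ 1227.1*I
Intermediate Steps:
r(F) = 40698 + 399*F (r(F) = 399*(102 + F) = 40698 + 399*F)
√(r(t(-34)) - 1546373) = √((40698 + 399/(-34)) - 1546373) = √((40698 + 399*(-1/34)) - 1546373) = √((40698 - 399/34) - 1546373) = √(1383333/34 - 1546373) = √(-51193349/34) = I*√1740573866/34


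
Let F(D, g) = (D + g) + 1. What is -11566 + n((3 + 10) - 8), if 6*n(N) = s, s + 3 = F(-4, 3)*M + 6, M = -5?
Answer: -23131/2 ≈ -11566.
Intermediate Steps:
F(D, g) = 1 + D + g
s = 3 (s = -3 + ((1 - 4 + 3)*(-5) + 6) = -3 + (0*(-5) + 6) = -3 + (0 + 6) = -3 + 6 = 3)
n(N) = ½ (n(N) = (⅙)*3 = ½)
-11566 + n((3 + 10) - 8) = -11566 + ½ = -23131/2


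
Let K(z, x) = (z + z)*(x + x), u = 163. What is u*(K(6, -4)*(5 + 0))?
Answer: -78240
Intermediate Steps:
K(z, x) = 4*x*z (K(z, x) = (2*z)*(2*x) = 4*x*z)
u*(K(6, -4)*(5 + 0)) = 163*((4*(-4)*6)*(5 + 0)) = 163*(-96*5) = 163*(-480) = -78240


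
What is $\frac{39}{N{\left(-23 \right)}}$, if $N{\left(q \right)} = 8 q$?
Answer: $- \frac{39}{184} \approx -0.21196$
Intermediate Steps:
$\frac{39}{N{\left(-23 \right)}} = \frac{39}{8 \left(-23\right)} = \frac{39}{-184} = 39 \left(- \frac{1}{184}\right) = - \frac{39}{184}$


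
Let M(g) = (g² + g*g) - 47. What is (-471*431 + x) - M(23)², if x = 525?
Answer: -1224597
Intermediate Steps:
M(g) = -47 + 2*g² (M(g) = (g² + g²) - 47 = 2*g² - 47 = -47 + 2*g²)
(-471*431 + x) - M(23)² = (-471*431 + 525) - (-47 + 2*23²)² = (-203001 + 525) - (-47 + 2*529)² = -202476 - (-47 + 1058)² = -202476 - 1*1011² = -202476 - 1*1022121 = -202476 - 1022121 = -1224597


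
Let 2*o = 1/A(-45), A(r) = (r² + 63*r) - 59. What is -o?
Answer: 1/1738 ≈ 0.00057537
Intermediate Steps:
A(r) = -59 + r² + 63*r
o = -1/1738 (o = 1/(2*(-59 + (-45)² + 63*(-45))) = 1/(2*(-59 + 2025 - 2835)) = (½)/(-869) = (½)*(-1/869) = -1/1738 ≈ -0.00057537)
-o = -1*(-1/1738) = 1/1738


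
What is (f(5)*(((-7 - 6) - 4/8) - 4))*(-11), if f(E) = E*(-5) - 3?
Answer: -5390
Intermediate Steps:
f(E) = -3 - 5*E (f(E) = -5*E - 3 = -3 - 5*E)
(f(5)*(((-7 - 6) - 4/8) - 4))*(-11) = ((-3 - 5*5)*(((-7 - 6) - 4/8) - 4))*(-11) = ((-3 - 25)*((-13 - 4*⅛) - 4))*(-11) = -28*((-13 - ½) - 4)*(-11) = -28*(-27/2 - 4)*(-11) = -28*(-35/2)*(-11) = 490*(-11) = -5390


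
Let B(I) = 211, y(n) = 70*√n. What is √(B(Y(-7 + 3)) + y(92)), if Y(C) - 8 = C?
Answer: √(211 + 140*√23) ≈ 29.706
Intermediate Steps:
Y(C) = 8 + C
√(B(Y(-7 + 3)) + y(92)) = √(211 + 70*√92) = √(211 + 70*(2*√23)) = √(211 + 140*√23)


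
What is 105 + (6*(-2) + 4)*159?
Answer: -1167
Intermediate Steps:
105 + (6*(-2) + 4)*159 = 105 + (-12 + 4)*159 = 105 - 8*159 = 105 - 1272 = -1167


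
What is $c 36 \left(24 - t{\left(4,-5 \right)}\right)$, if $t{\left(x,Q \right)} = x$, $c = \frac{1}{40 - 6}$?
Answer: $\frac{360}{17} \approx 21.176$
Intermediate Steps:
$c = \frac{1}{34} \approx 0.029412$
$c 36 \left(24 - t{\left(4,-5 \right)}\right) = \frac{1}{34} \cdot 36 \left(24 - 4\right) = \frac{18 \left(24 - 4\right)}{17} = \frac{18}{17} \cdot 20 = \frac{360}{17}$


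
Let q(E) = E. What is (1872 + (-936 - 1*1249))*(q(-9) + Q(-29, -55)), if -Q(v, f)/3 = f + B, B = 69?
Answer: 15963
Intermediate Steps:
Q(v, f) = -207 - 3*f (Q(v, f) = -3*(f + 69) = -3*(69 + f) = -207 - 3*f)
(1872 + (-936 - 1*1249))*(q(-9) + Q(-29, -55)) = (1872 + (-936 - 1*1249))*(-9 + (-207 - 3*(-55))) = (1872 + (-936 - 1249))*(-9 + (-207 + 165)) = (1872 - 2185)*(-9 - 42) = -313*(-51) = 15963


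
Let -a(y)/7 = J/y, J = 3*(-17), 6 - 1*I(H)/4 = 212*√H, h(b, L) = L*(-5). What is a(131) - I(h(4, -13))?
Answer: -2787/131 + 848*√65 ≈ 6815.5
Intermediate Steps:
h(b, L) = -5*L
I(H) = 24 - 848*√H
J = -51
a(y) = 357/y (a(y) = -(-357)/y = 357/y)
a(131) - I(h(4, -13)) = 357/131 - (24 - 848*√65) = 357*(1/131) - (24 - 848*√65) = 357/131 + (-24 + 848*√65) = -2787/131 + 848*√65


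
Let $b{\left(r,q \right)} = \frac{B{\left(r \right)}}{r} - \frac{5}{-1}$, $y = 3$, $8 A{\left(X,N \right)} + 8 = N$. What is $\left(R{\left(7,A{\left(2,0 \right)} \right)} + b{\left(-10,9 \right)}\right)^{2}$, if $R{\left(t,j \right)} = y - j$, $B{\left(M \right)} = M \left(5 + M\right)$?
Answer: $16$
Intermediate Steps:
$A{\left(X,N \right)} = -1 + \frac{N}{8}$
$R{\left(t,j \right)} = 3 - j$
$b{\left(r,q \right)} = 10 + r$ ($b{\left(r,q \right)} = \frac{r \left(5 + r\right)}{r} - \frac{5}{-1} = \left(5 + r\right) - -5 = \left(5 + r\right) + 5 = 10 + r$)
$\left(R{\left(7,A{\left(2,0 \right)} \right)} + b{\left(-10,9 \right)}\right)^{2} = \left(\left(3 - \left(-1 + \frac{1}{8} \cdot 0\right)\right) + \left(10 - 10\right)\right)^{2} = \left(\left(3 - \left(-1 + 0\right)\right) + 0\right)^{2} = \left(\left(3 - -1\right) + 0\right)^{2} = \left(\left(3 + 1\right) + 0\right)^{2} = \left(4 + 0\right)^{2} = 4^{2} = 16$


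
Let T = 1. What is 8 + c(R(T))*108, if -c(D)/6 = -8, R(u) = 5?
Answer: 5192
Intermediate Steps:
c(D) = 48 (c(D) = -6*(-8) = 48)
8 + c(R(T))*108 = 8 + 48*108 = 8 + 5184 = 5192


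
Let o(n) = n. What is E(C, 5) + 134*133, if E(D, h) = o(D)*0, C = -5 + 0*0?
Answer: 17822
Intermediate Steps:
C = -5 (C = -5 + 0 = -5)
E(D, h) = 0 (E(D, h) = D*0 = 0)
E(C, 5) + 134*133 = 0 + 134*133 = 0 + 17822 = 17822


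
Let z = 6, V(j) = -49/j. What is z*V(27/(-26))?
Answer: 2548/9 ≈ 283.11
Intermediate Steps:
z*V(27/(-26)) = 6*(-49/(27/(-26))) = 6*(-49/(27*(-1/26))) = 6*(-49/(-27/26)) = 6*(-49*(-26/27)) = 6*(1274/27) = 2548/9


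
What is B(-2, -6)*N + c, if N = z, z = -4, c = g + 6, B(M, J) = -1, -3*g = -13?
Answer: 43/3 ≈ 14.333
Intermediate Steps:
g = 13/3 (g = -⅓*(-13) = 13/3 ≈ 4.3333)
c = 31/3 (c = 13/3 + 6 = 31/3 ≈ 10.333)
N = -4
B(-2, -6)*N + c = -1*(-4) + 31/3 = 4 + 31/3 = 43/3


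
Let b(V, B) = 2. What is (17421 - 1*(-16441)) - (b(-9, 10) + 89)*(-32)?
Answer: 36774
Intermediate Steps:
(17421 - 1*(-16441)) - (b(-9, 10) + 89)*(-32) = (17421 - 1*(-16441)) - (2 + 89)*(-32) = (17421 + 16441) - 91*(-32) = 33862 - 1*(-2912) = 33862 + 2912 = 36774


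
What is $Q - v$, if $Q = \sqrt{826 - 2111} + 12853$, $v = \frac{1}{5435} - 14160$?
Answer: $\frac{146815654}{5435} + i \sqrt{1285} \approx 27013.0 + 35.847 i$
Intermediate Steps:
$v = - \frac{76959599}{5435}$ ($v = \frac{1}{5435} - 14160 = - \frac{76959599}{5435} \approx -14160.0$)
$Q = 12853 + i \sqrt{1285}$ ($Q = \sqrt{-1285} + 12853 = i \sqrt{1285} + 12853 = 12853 + i \sqrt{1285} \approx 12853.0 + 35.847 i$)
$Q - v = \left(12853 + i \sqrt{1285}\right) - - \frac{76959599}{5435} = \left(12853 + i \sqrt{1285}\right) + \frac{76959599}{5435} = \frac{146815654}{5435} + i \sqrt{1285}$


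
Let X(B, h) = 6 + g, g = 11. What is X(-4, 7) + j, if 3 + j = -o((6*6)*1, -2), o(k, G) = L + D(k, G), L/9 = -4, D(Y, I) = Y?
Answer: 14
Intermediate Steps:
L = -36 (L = 9*(-4) = -36)
o(k, G) = -36 + k
X(B, h) = 17 (X(B, h) = 6 + 11 = 17)
j = -3 (j = -3 - (-36 + (6*6)*1) = -3 - (-36 + 36*1) = -3 - (-36 + 36) = -3 - 1*0 = -3 + 0 = -3)
X(-4, 7) + j = 17 - 3 = 14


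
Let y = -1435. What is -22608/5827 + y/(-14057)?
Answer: -309438911/81910139 ≈ -3.7778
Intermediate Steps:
-22608/5827 + y/(-14057) = -22608/5827 - 1435/(-14057) = -22608*1/5827 - 1435*(-1/14057) = -22608/5827 + 1435/14057 = -309438911/81910139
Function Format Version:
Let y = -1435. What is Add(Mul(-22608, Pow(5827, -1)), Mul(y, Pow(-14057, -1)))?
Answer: Rational(-309438911, 81910139) ≈ -3.7778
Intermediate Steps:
Add(Mul(-22608, Pow(5827, -1)), Mul(y, Pow(-14057, -1))) = Add(Mul(-22608, Pow(5827, -1)), Mul(-1435, Pow(-14057, -1))) = Add(Mul(-22608, Rational(1, 5827)), Mul(-1435, Rational(-1, 14057))) = Add(Rational(-22608, 5827), Rational(1435, 14057)) = Rational(-309438911, 81910139)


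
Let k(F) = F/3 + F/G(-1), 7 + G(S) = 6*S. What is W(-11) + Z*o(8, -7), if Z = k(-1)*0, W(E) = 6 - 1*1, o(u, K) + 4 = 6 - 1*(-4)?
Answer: 5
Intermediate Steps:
o(u, K) = 6 (o(u, K) = -4 + (6 - 1*(-4)) = -4 + (6 + 4) = -4 + 10 = 6)
G(S) = -7 + 6*S
W(E) = 5 (W(E) = 6 - 1 = 5)
k(F) = 10*F/39 (k(F) = F/3 + F/(-7 + 6*(-1)) = F*(⅓) + F/(-7 - 6) = F/3 + F/(-13) = F/3 + F*(-1/13) = F/3 - F/13 = 10*F/39)
Z = 0 (Z = ((10/39)*(-1))*0 = -10/39*0 = 0)
W(-11) + Z*o(8, -7) = 5 + 0*6 = 5 + 0 = 5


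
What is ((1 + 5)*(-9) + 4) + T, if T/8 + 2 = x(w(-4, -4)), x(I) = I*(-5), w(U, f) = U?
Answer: 94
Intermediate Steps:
x(I) = -5*I
T = 144 (T = -16 + 8*(-5*(-4)) = -16 + 8*20 = -16 + 160 = 144)
((1 + 5)*(-9) + 4) + T = ((1 + 5)*(-9) + 4) + 144 = (6*(-9) + 4) + 144 = (-54 + 4) + 144 = -50 + 144 = 94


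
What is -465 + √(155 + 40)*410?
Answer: -465 + 410*√195 ≈ 5260.3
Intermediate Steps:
-465 + √(155 + 40)*410 = -465 + √195*410 = -465 + 410*√195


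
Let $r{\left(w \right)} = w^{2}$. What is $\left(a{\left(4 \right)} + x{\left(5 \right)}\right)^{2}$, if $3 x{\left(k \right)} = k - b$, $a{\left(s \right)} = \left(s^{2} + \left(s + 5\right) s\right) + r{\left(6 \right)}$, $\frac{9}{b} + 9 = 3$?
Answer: $\frac{292681}{36} \approx 8130.0$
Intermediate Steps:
$b = - \frac{3}{2}$ ($b = \frac{9}{-9 + 3} = \frac{9}{-6} = 9 \left(- \frac{1}{6}\right) = - \frac{3}{2} \approx -1.5$)
$a{\left(s \right)} = 36 + s^{2} + s \left(5 + s\right)$ ($a{\left(s \right)} = \left(s^{2} + \left(s + 5\right) s\right) + 6^{2} = \left(s^{2} + \left(5 + s\right) s\right) + 36 = \left(s^{2} + s \left(5 + s\right)\right) + 36 = 36 + s^{2} + s \left(5 + s\right)$)
$x{\left(k \right)} = \frac{1}{2} + \frac{k}{3}$ ($x{\left(k \right)} = \frac{k - - \frac{3}{2}}{3} = \frac{k + \frac{3}{2}}{3} = \frac{\frac{3}{2} + k}{3} = \frac{1}{2} + \frac{k}{3}$)
$\left(a{\left(4 \right)} + x{\left(5 \right)}\right)^{2} = \left(\left(36 + 2 \cdot 4^{2} + 5 \cdot 4\right) + \left(\frac{1}{2} + \frac{1}{3} \cdot 5\right)\right)^{2} = \left(\left(36 + 2 \cdot 16 + 20\right) + \left(\frac{1}{2} + \frac{5}{3}\right)\right)^{2} = \left(\left(36 + 32 + 20\right) + \frac{13}{6}\right)^{2} = \left(88 + \frac{13}{6}\right)^{2} = \left(\frac{541}{6}\right)^{2} = \frac{292681}{36}$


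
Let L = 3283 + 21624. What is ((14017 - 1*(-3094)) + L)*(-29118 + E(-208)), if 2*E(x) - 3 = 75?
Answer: -1221841422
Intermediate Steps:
E(x) = 39 (E(x) = 3/2 + (½)*75 = 3/2 + 75/2 = 39)
L = 24907
((14017 - 1*(-3094)) + L)*(-29118 + E(-208)) = ((14017 - 1*(-3094)) + 24907)*(-29118 + 39) = ((14017 + 3094) + 24907)*(-29079) = (17111 + 24907)*(-29079) = 42018*(-29079) = -1221841422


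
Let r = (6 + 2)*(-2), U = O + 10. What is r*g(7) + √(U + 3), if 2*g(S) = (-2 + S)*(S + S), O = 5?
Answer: -560 + 3*√2 ≈ -555.76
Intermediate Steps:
g(S) = S*(-2 + S) (g(S) = ((-2 + S)*(S + S))/2 = ((-2 + S)*(2*S))/2 = (2*S*(-2 + S))/2 = S*(-2 + S))
U = 15 (U = 5 + 10 = 15)
r = -16 (r = 8*(-2) = -16)
r*g(7) + √(U + 3) = -112*(-2 + 7) + √(15 + 3) = -112*5 + √18 = -16*35 + 3*√2 = -560 + 3*√2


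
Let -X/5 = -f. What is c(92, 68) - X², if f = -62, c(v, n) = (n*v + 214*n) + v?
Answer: -75200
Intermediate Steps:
c(v, n) = v + 214*n + n*v (c(v, n) = (214*n + n*v) + v = v + 214*n + n*v)
X = -310 (X = -(-5)*(-62) = -5*62 = -310)
c(92, 68) - X² = (92 + 214*68 + 68*92) - 1*(-310)² = (92 + 14552 + 6256) - 1*96100 = 20900 - 96100 = -75200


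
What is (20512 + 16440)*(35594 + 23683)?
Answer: 2190403704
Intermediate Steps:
(20512 + 16440)*(35594 + 23683) = 36952*59277 = 2190403704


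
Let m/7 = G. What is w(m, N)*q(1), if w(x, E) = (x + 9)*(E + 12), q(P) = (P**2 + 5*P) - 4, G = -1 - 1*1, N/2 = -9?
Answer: 60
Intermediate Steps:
N = -18 (N = 2*(-9) = -18)
G = -2 (G = -1 - 1 = -2)
q(P) = -4 + P**2 + 5*P
m = -14 (m = 7*(-2) = -14)
w(x, E) = (9 + x)*(12 + E)
w(m, N)*q(1) = (108 + 9*(-18) + 12*(-14) - 18*(-14))*(-4 + 1**2 + 5*1) = (108 - 162 - 168 + 252)*(-4 + 1 + 5) = 30*2 = 60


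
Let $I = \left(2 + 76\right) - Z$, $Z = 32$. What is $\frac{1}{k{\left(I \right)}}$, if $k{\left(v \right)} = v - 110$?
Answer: $- \frac{1}{64} \approx -0.015625$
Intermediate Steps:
$I = 46$ ($I = \left(2 + 76\right) - 32 = 78 - 32 = 46$)
$k{\left(v \right)} = -110 + v$
$\frac{1}{k{\left(I \right)}} = \frac{1}{-110 + 46} = \frac{1}{-64} = - \frac{1}{64}$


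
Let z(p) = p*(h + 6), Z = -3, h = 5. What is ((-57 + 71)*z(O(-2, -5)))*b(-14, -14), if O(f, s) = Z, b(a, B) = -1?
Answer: 462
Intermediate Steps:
O(f, s) = -3
z(p) = 11*p (z(p) = p*(5 + 6) = p*11 = 11*p)
((-57 + 71)*z(O(-2, -5)))*b(-14, -14) = ((-57 + 71)*(11*(-3)))*(-1) = (14*(-33))*(-1) = -462*(-1) = 462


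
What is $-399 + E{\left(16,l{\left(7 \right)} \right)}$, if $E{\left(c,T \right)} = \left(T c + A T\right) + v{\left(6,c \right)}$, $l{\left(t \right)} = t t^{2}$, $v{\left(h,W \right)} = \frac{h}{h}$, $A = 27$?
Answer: $14351$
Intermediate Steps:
$v{\left(h,W \right)} = 1$
$l{\left(t \right)} = t^{3}$
$E{\left(c,T \right)} = 1 + 27 T + T c$ ($E{\left(c,T \right)} = \left(T c + 27 T\right) + 1 = \left(27 T + T c\right) + 1 = 1 + 27 T + T c$)
$-399 + E{\left(16,l{\left(7 \right)} \right)} = -399 + \left(1 + 27 \cdot 7^{3} + 7^{3} \cdot 16\right) = -399 + \left(1 + 27 \cdot 343 + 343 \cdot 16\right) = -399 + \left(1 + 9261 + 5488\right) = -399 + 14750 = 14351$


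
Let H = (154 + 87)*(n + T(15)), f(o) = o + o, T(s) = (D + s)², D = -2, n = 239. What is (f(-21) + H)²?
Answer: 9660137796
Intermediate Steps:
T(s) = (-2 + s)²
f(o) = 2*o
H = 98328 (H = (154 + 87)*(239 + (-2 + 15)²) = 241*(239 + 13²) = 241*(239 + 169) = 241*408 = 98328)
(f(-21) + H)² = (2*(-21) + 98328)² = (-42 + 98328)² = 98286² = 9660137796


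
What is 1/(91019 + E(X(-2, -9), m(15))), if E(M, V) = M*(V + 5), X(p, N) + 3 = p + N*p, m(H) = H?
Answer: 1/91279 ≈ 1.0955e-5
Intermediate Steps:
X(p, N) = -3 + p + N*p (X(p, N) = -3 + (p + N*p) = -3 + p + N*p)
E(M, V) = M*(5 + V)
1/(91019 + E(X(-2, -9), m(15))) = 1/(91019 + (-3 - 2 - 9*(-2))*(5 + 15)) = 1/(91019 + (-3 - 2 + 18)*20) = 1/(91019 + 13*20) = 1/(91019 + 260) = 1/91279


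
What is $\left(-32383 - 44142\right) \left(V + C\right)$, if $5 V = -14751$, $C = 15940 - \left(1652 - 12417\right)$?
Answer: $-1817836070$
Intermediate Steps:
$C = 26705$ ($C = 15940 - -10765 = 15940 + 10765 = 26705$)
$V = - \frac{14751}{5}$ ($V = \frac{1}{5} \left(-14751\right) = - \frac{14751}{5} \approx -2950.2$)
$\left(-32383 - 44142\right) \left(V + C\right) = \left(-32383 - 44142\right) \left(- \frac{14751}{5} + 26705\right) = \left(-76525\right) \frac{118774}{5} = -1817836070$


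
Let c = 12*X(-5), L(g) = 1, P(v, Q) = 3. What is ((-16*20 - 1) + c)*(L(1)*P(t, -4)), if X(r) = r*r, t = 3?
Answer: -63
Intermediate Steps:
X(r) = r²
c = 300 (c = 12*(-5)² = 12*25 = 300)
((-16*20 - 1) + c)*(L(1)*P(t, -4)) = ((-16*20 - 1) + 300)*(1*3) = ((-320 - 1) + 300)*3 = (-321 + 300)*3 = -21*3 = -63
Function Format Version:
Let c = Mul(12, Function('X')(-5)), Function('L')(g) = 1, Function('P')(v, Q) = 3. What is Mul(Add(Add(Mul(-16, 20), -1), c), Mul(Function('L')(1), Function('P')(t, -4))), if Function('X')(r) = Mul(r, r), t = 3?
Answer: -63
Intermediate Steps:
Function('X')(r) = Pow(r, 2)
c = 300 (c = Mul(12, Pow(-5, 2)) = Mul(12, 25) = 300)
Mul(Add(Add(Mul(-16, 20), -1), c), Mul(Function('L')(1), Function('P')(t, -4))) = Mul(Add(Add(Mul(-16, 20), -1), 300), Mul(1, 3)) = Mul(Add(Add(-320, -1), 300), 3) = Mul(Add(-321, 300), 3) = Mul(-21, 3) = -63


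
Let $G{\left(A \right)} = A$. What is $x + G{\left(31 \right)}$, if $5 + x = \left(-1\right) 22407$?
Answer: $-22381$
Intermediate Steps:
$x = -22412$ ($x = -5 - 22407 = -22412$)
$x + G{\left(31 \right)} = -22412 + 31 = -22381$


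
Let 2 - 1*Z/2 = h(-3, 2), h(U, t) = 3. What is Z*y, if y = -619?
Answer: 1238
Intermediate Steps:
Z = -2 (Z = 4 - 2*3 = 4 - 6 = -2)
Z*y = -2*(-619) = 1238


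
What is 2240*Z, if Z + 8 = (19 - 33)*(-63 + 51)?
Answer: 358400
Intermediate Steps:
Z = 160 (Z = -8 + (19 - 33)*(-63 + 51) = -8 - 14*(-12) = -8 + 168 = 160)
2240*Z = 2240*160 = 358400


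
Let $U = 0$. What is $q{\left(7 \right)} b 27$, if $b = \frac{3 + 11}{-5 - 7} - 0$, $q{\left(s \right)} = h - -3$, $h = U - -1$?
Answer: $-126$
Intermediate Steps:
$h = 1$ ($h = 0 - -1 = 0 + 1 = 1$)
$q{\left(s \right)} = 4$ ($q{\left(s \right)} = 1 - -3 = 1 + 3 = 4$)
$b = - \frac{7}{6}$ ($b = \frac{14}{-12} + \left(-2 + 2\right) = 14 \left(- \frac{1}{12}\right) + 0 = - \frac{7}{6} + 0 = - \frac{7}{6} \approx -1.1667$)
$q{\left(7 \right)} b 27 = 4 \left(- \frac{7}{6}\right) 27 = \left(- \frac{14}{3}\right) 27 = -126$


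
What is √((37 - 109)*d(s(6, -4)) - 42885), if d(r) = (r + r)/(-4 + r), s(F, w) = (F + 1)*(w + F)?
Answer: 3*I*√119685/5 ≈ 207.57*I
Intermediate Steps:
s(F, w) = (1 + F)*(F + w)
d(r) = 2*r/(-4 + r) (d(r) = (2*r)/(-4 + r) = 2*r/(-4 + r))
√((37 - 109)*d(s(6, -4)) - 42885) = √((37 - 109)*(2*(6 - 4 + 6² + 6*(-4))/(-4 + (6 - 4 + 6² + 6*(-4)))) - 42885) = √(-144*(6 - 4 + 36 - 24)/(-4 + (6 - 4 + 36 - 24)) - 42885) = √(-144*14/(-4 + 14) - 42885) = √(-144*14/10 - 42885) = √(-72*14/5 - 42885) = √(-1008/5 - 42885) = √(-215433/5) = 3*I*√119685/5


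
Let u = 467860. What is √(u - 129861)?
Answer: √337999 ≈ 581.38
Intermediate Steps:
√(u - 129861) = √(467860 - 129861) = √337999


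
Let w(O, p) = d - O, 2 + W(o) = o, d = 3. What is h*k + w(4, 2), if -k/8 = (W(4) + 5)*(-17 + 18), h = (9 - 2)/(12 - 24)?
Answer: 95/3 ≈ 31.667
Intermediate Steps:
W(o) = -2 + o
w(O, p) = 3 - O
h = -7/12 (h = 7/(-12) = 7*(-1/12) = -7/12 ≈ -0.58333)
k = -56 (k = -8*((-2 + 4) + 5)*(-17 + 18) = -8*(2 + 5) = -56 ≈ -56.000)
h*k + w(4, 2) = -7/12*(-56) + (3 - 1*4) = 98/3 + (3 - 4) = 98/3 - 1 = 95/3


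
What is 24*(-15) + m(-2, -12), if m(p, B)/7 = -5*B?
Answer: 60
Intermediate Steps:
m(p, B) = -35*B (m(p, B) = 7*(-5*B) = -35*B)
24*(-15) + m(-2, -12) = 24*(-15) - 35*(-12) = -360 + 420 = 60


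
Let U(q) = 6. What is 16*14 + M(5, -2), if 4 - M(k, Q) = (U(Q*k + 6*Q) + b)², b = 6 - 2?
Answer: 128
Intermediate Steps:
b = 4
M(k, Q) = -96 (M(k, Q) = 4 - (6 + 4)² = 4 - 1*10² = 4 - 1*100 = 4 - 100 = -96)
16*14 + M(5, -2) = 16*14 - 96 = 224 - 96 = 128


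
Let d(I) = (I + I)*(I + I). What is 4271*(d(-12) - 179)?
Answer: 1695587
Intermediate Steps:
d(I) = 4*I² (d(I) = (2*I)*(2*I) = 4*I²)
4271*(d(-12) - 179) = 4271*(4*(-12)² - 179) = 4271*(4*144 - 179) = 4271*(576 - 179) = 4271*397 = 1695587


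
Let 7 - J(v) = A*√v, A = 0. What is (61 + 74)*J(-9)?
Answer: 945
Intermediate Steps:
J(v) = 7 (J(v) = 7 - 0*√v = 7 - 1*0 = 7 + 0 = 7)
(61 + 74)*J(-9) = (61 + 74)*7 = 135*7 = 945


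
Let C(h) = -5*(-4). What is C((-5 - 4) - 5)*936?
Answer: 18720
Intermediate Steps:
C(h) = 20
C((-5 - 4) - 5)*936 = 20*936 = 18720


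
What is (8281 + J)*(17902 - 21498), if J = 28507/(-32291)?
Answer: -961474257344/32291 ≈ -2.9775e+7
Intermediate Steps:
J = -28507/32291 (J = 28507*(-1/32291) = -28507/32291 ≈ -0.88282)
(8281 + J)*(17902 - 21498) = (8281 - 28507/32291)*(17902 - 21498) = (267373264/32291)*(-3596) = -961474257344/32291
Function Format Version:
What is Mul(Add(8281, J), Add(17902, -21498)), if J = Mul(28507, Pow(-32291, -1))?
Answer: Rational(-961474257344, 32291) ≈ -2.9775e+7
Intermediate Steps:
J = Rational(-28507, 32291) (J = Mul(28507, Rational(-1, 32291)) = Rational(-28507, 32291) ≈ -0.88282)
Mul(Add(8281, J), Add(17902, -21498)) = Mul(Add(8281, Rational(-28507, 32291)), Add(17902, -21498)) = Mul(Rational(267373264, 32291), -3596) = Rational(-961474257344, 32291)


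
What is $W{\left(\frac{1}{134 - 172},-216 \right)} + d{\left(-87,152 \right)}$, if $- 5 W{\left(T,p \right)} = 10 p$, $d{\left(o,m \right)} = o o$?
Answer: $8001$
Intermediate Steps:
$d{\left(o,m \right)} = o^{2}$
$W{\left(T,p \right)} = - 2 p$ ($W{\left(T,p \right)} = - \frac{10 p}{5} = - 2 p$)
$W{\left(\frac{1}{134 - 172},-216 \right)} + d{\left(-87,152 \right)} = \left(-2\right) \left(-216\right) + \left(-87\right)^{2} = 432 + 7569 = 8001$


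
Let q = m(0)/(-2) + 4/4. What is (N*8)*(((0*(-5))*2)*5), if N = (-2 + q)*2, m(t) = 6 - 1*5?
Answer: 0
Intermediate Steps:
m(t) = 1 (m(t) = 6 - 5 = 1)
q = ½ (q = 1/(-2) + 4/4 = 1*(-½) + 4*(¼) = -½ + 1 = ½ ≈ 0.50000)
N = -3 (N = (-2 + ½)*2 = -3/2*2 = -3)
(N*8)*(((0*(-5))*2)*5) = (-3*8)*(((0*(-5))*2)*5) = -24*0*2*5 = -0*5 = -24*0 = 0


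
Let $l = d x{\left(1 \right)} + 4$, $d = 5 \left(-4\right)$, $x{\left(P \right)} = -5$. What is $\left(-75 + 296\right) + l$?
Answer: $325$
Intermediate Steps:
$d = -20$
$l = 104$ ($l = \left(-20\right) \left(-5\right) + 4 = 100 + 4 = 104$)
$\left(-75 + 296\right) + l = \left(-75 + 296\right) + 104 = 221 + 104 = 325$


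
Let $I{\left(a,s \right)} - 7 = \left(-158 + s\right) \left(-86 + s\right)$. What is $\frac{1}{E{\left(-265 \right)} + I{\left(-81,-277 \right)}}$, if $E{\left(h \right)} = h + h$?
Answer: $\frac{1}{157382} \approx 6.354 \cdot 10^{-6}$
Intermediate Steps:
$E{\left(h \right)} = 2 h$
$I{\left(a,s \right)} = 7 + \left(-158 + s\right) \left(-86 + s\right)$
$\frac{1}{E{\left(-265 \right)} + I{\left(-81,-277 \right)}} = \frac{1}{2 \left(-265\right) + \left(13595 + \left(-277\right)^{2} - -67588\right)} = \frac{1}{-530 + \left(13595 + 76729 + 67588\right)} = \frac{1}{-530 + 157912} = \frac{1}{157382}$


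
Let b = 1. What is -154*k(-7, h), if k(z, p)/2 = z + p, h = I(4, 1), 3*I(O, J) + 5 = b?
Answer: 7700/3 ≈ 2566.7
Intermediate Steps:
I(O, J) = -4/3 (I(O, J) = -5/3 + (1/3)*1 = -5/3 + 1/3 = -4/3)
h = -4/3 ≈ -1.3333
k(z, p) = 2*p + 2*z (k(z, p) = 2*(z + p) = 2*(p + z) = 2*p + 2*z)
-154*k(-7, h) = -154*(2*(-4/3) + 2*(-7)) = -154*(-8/3 - 14) = -154*(-50/3) = 7700/3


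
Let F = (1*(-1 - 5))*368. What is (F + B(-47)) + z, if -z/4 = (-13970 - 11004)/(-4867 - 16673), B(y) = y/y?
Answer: -11909669/5385 ≈ -2211.6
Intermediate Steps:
B(y) = 1
z = -24974/5385 (z = -4*(-13970 - 11004)/(-4867 - 16673) = -(-99896)/(-21540) = -(-99896)*(-1)/21540 = -4*12487/10770 = -24974/5385 ≈ -4.6377)
F = -2208 (F = (1*(-6))*368 = -6*368 = -2208)
(F + B(-47)) + z = (-2208 + 1) - 24974/5385 = -2207 - 24974/5385 = -11909669/5385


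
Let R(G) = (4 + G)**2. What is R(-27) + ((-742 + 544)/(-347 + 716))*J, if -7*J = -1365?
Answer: 17399/41 ≈ 424.37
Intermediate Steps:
J = 195 (J = -1/7*(-1365) = 195)
R(-27) + ((-742 + 544)/(-347 + 716))*J = (4 - 27)**2 + ((-742 + 544)/(-347 + 716))*195 = (-23)**2 - 198/369*195 = 529 - 198*1/369*195 = 529 - 22/41*195 = 529 - 4290/41 = 17399/41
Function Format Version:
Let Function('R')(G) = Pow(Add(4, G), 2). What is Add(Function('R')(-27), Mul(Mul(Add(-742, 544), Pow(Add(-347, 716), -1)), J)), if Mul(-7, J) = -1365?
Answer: Rational(17399, 41) ≈ 424.37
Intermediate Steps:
J = 195 (J = Mul(Rational(-1, 7), -1365) = 195)
Add(Function('R')(-27), Mul(Mul(Add(-742, 544), Pow(Add(-347, 716), -1)), J)) = Add(Pow(Add(4, -27), 2), Mul(Mul(Add(-742, 544), Pow(Add(-347, 716), -1)), 195)) = Add(Pow(-23, 2), Mul(Mul(-198, Pow(369, -1)), 195)) = Add(529, Mul(Mul(-198, Rational(1, 369)), 195)) = Add(529, Mul(Rational(-22, 41), 195)) = Add(529, Rational(-4290, 41)) = Rational(17399, 41)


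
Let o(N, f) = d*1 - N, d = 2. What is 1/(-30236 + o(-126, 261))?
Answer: -1/30108 ≈ -3.3214e-5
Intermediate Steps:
o(N, f) = 2 - N (o(N, f) = 2*1 - N = 2 - N)
1/(-30236 + o(-126, 261)) = 1/(-30236 + (2 - 1*(-126))) = 1/(-30236 + (2 + 126)) = 1/(-30236 + 128) = 1/(-30108) = -1/30108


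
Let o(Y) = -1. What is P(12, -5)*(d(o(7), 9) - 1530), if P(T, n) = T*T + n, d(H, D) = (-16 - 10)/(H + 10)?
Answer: -1917644/9 ≈ -2.1307e+5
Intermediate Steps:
d(H, D) = -26/(10 + H)
P(T, n) = n + T**2 (P(T, n) = T**2 + n = n + T**2)
P(12, -5)*(d(o(7), 9) - 1530) = (-5 + 12**2)*(-26/(10 - 1) - 1530) = (-5 + 144)*(-26/9 - 1530) = 139*(-26*1/9 - 1530) = 139*(-26/9 - 1530) = 139*(-13796/9) = -1917644/9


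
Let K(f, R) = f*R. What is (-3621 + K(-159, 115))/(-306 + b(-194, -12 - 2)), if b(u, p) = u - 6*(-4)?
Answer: 10953/238 ≈ 46.021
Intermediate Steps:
b(u, p) = 24 + u (b(u, p) = u + 24 = 24 + u)
K(f, R) = R*f
(-3621 + K(-159, 115))/(-306 + b(-194, -12 - 2)) = (-3621 + 115*(-159))/(-306 + (24 - 194)) = (-3621 - 18285)/(-306 - 170) = -21906/(-476) = -21906*(-1/476) = 10953/238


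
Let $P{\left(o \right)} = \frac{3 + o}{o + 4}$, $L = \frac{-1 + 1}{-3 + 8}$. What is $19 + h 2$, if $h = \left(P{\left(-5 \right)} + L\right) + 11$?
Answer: $45$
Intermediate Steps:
$L = 0$ ($L = \frac{0}{5} = 0 \cdot \frac{1}{5} = 0$)
$P{\left(o \right)} = \frac{3 + o}{4 + o}$
$h = 13$ ($h = \left(\frac{3 - 5}{4 - 5} + 0\right) + 11 = \left(\frac{1}{-1} \left(-2\right) + 0\right) + 11 = \left(\left(-1\right) \left(-2\right) + 0\right) + 11 = \left(2 + 0\right) + 11 = 2 + 11 = 13$)
$19 + h 2 = 19 + 13 \cdot 2 = 19 + 26 = 45$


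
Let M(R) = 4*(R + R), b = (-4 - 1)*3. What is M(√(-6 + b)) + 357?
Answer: 357 + 8*I*√21 ≈ 357.0 + 36.661*I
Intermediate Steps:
b = -15 (b = -5*3 = -15)
M(R) = 8*R (M(R) = 4*(2*R) = 8*R)
M(√(-6 + b)) + 357 = 8*√(-6 - 15) + 357 = 8*√(-21) + 357 = 8*(I*√21) + 357 = 8*I*√21 + 357 = 357 + 8*I*√21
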